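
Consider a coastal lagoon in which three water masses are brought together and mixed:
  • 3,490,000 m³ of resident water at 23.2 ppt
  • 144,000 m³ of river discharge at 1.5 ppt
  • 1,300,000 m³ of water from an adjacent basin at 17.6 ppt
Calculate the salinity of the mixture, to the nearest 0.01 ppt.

Total salt / total volume:
salt = 3,490,000×23.2 + 144,000×1.5 + 1,300,000×17.6 = 80,968,000 + 216,000 + 22,880,000 = 104,064,000
volume = 3,490,000 + 144,000 + 1,300,000 = 4,934,000 m³
S = 104,064,000 / 4,934,000 = 21.0912 ppt

21.09 ppt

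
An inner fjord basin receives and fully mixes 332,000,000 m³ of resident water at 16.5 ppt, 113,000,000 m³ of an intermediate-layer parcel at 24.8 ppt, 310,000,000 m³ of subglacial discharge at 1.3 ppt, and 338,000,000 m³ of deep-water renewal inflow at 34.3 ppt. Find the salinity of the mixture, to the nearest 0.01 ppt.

Total salt / total volume:
salt = 332,000,000×16.5 + 113,000,000×24.8 + 310,000,000×1.3 + 338,000,000×34.3 = 5,478,000,000 + 2,802,400,000 + 403,000,000 + 11,593,400,000 = 20,276,800,000
volume = 332,000,000 + 113,000,000 + 310,000,000 + 338,000,000 = 1,093,000,000 m³
S = 20,276,800,000 / 1,093,000,000 = 18.5515 ppt

18.55 ppt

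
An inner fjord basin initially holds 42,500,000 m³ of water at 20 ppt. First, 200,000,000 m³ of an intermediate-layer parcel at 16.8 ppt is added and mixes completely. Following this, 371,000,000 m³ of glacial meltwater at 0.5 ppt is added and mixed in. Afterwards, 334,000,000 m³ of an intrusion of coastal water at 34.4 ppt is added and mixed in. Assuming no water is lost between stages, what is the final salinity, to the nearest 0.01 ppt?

16.77 ppt

By conservation of dissolved salt,
Initial salt = 42,500,000×20 = 850,000,000
After stage 1: salt = 850,000,000 + 200,000,000×16.8 = 4,210,000,000; volume = 242,500,000 m³; S = 17.361 ppt
After stage 2: salt = 4,210,000,000 + 371,000,000×0.5 = 4,395,500,000; volume = 613,500,000 m³; S = 7.165 ppt
After stage 3: salt = 4,395,500,000 + 334,000,000×34.4 = 15,885,100,000; volume = 947,500,000 m³
S = 15,885,100,000 / 947,500,000 = 16.7653 ppt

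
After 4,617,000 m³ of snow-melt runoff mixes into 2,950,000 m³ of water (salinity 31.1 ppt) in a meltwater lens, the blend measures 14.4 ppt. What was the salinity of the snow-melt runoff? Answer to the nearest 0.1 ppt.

3.7 ppt

Salt balance: 2,950,000×31.1 + 4,617,000×S = 7,567,000×14.4
91,745,000 + 4,617,000·S = 108,964,800
S = (108,964,800 − 91,745,000) / 4,617,000 = 3.7297 ppt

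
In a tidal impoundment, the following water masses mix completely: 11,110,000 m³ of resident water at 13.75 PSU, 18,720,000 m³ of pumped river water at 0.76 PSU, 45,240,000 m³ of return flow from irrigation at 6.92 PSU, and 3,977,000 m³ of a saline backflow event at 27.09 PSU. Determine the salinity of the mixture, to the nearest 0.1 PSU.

7.4 PSU

By conservation of dissolved salt,
salt = 11,110,000×13.75 + 18,720,000×0.76 + 45,240,000×6.92 + 3,977,000×27.09 = 152,762,500 + 14,227,200 + 313,060,800 + 107,736,930 = 587,787,430
volume = 11,110,000 + 18,720,000 + 45,240,000 + 3,977,000 = 79,047,000 m³
S = 587,787,430 / 79,047,000 = 7.436 PSU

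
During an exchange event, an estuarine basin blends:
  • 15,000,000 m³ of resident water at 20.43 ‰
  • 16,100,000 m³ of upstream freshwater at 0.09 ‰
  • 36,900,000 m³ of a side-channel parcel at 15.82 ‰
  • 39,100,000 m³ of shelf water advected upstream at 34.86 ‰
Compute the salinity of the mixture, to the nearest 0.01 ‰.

Weighted by volume,
salt = 15,000,000×20.43 + 16,100,000×0.09 + 36,900,000×15.82 + 39,100,000×34.86 = 306,450,000 + 1,449,000 + 583,758,000 + 1,363,026,000 = 2,254,683,000
volume = 15,000,000 + 16,100,000 + 36,900,000 + 39,100,000 = 107,100,000 m³
S = 2,254,683,000 / 107,100,000 = 21.0521 ‰

21.05 ‰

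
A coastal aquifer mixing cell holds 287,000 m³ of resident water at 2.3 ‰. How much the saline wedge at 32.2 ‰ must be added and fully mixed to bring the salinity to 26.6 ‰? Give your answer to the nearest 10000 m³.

Salt balance: 287,000×2.3 + V×32.2 = (287,000+V)×26.6
660,100 + 32.2V = 7,634,200 + 26.6V
6,974,100 = 5.6V
V = 1,245,375 m³

1250000 m³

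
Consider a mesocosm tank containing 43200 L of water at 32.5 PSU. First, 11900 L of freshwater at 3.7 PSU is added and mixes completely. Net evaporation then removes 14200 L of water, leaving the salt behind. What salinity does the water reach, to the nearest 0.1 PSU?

After mixing: salt = 43,200×32.5 + 11,900×3.7 = 1,448,030; volume = 55,100 L
After evaporation: salt unchanged = 1,448,030; volume = 55,100 − 14,200 = 40,900 L
S = 1,448,030 / 40,900 = 35.4042 PSU

35.4 PSU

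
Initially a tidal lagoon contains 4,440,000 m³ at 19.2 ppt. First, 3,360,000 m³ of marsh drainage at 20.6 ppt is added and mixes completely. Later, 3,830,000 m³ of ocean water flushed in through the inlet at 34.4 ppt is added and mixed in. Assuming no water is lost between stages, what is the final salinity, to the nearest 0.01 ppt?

24.61 ppt

Weighted by volume,
Initial salt = 4,440,000×19.2 = 85,248,000
After stage 1: salt = 85,248,000 + 3,360,000×20.6 = 154,464,000; volume = 7,800,000 m³; S = 19.803 ppt
After stage 2: salt = 154,464,000 + 3,830,000×34.4 = 286,216,000; volume = 11,630,000 m³
S = 286,216,000 / 11,630,000 = 24.6101 ppt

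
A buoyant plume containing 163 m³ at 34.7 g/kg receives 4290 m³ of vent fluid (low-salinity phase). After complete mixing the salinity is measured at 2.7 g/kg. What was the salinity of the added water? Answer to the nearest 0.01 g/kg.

1.48 g/kg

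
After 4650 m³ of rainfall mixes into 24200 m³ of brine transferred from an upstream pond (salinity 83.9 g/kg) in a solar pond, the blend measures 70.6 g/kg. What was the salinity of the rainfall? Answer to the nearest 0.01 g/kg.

1.38 g/kg

Salt balance: 24,200×83.9 + 4,650×S = 28,850×70.6
2,030,380 + 4,650·S = 2,036,810
S = (2,036,810 − 2,030,380) / 4,650 = 1.3828 g/kg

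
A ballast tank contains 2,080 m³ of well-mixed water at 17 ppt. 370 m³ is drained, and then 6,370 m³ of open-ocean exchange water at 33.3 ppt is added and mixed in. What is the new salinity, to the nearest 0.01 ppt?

Remaining after removal: 1,710 m³ at 17 ppt (salt = 29,070)
After addition: salt = 29,070 + 6,370×33.3 = 241,191; volume = 8,080 m³
S = 241,191 / 8,080 = 29.8504 ppt

29.85 ppt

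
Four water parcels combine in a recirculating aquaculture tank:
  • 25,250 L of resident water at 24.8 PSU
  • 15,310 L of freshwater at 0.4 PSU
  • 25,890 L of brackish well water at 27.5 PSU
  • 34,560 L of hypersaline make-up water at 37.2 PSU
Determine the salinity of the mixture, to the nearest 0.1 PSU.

26.0 PSU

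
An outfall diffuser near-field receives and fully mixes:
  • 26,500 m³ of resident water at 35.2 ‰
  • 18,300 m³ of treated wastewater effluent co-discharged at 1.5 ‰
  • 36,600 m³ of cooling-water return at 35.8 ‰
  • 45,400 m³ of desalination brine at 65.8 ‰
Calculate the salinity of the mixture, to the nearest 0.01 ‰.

Weighted by volume,
salt = 26,500×35.2 + 18,300×1.5 + 36,600×35.8 + 45,400×65.8 = 932,800 + 27,450 + 1,310,280 + 2,987,320 = 5,257,850
volume = 26,500 + 18,300 + 36,600 + 45,400 = 126,800 m³
S = 5,257,850 / 126,800 = 41.4657 ‰

41.47 ‰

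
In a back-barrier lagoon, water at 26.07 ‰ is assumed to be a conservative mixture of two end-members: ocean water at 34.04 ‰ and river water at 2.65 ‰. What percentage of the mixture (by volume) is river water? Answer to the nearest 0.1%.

25.4%

Let f be the freshwater fraction. Salt balance per unit volume:
f×2.65 + (1−f)×34.04 = 26.07
f = (34.04 − 26.07) / (34.04 − 2.65) = 7.97/31.39 = 0.2539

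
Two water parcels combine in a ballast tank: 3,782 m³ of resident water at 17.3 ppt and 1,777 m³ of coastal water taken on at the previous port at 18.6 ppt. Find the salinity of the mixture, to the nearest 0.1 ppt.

17.7 ppt

Salt balance:
salt = 3,782×17.3 + 1,777×18.6 = 65,428.6 + 33,052.2 = 98,480.8
volume = 3,782 + 1,777 = 5,559 m³
S = 98,480.8 / 5,559 = 17.716 ppt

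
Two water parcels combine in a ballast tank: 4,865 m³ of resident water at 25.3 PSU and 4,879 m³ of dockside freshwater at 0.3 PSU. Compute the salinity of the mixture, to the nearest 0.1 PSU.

Mass of salt is conserved:
salt = 4,865×25.3 + 4,879×0.3 = 123,084.5 + 1,463.7 = 124,548.2
volume = 4,865 + 4,879 = 9,744 m³
S = 124,548.2 / 9,744 = 12.782 PSU

12.8 PSU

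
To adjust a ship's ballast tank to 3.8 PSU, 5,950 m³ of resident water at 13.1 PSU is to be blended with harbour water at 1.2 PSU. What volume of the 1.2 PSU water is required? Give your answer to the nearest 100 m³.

21300 m³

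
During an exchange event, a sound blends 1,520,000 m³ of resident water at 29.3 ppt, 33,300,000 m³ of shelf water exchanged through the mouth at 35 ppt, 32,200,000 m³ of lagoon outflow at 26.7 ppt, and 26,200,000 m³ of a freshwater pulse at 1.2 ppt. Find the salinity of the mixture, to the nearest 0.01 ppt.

Weighted by volume,
salt = 1,520,000×29.3 + 33,300,000×35 + 32,200,000×26.7 + 26,200,000×1.2 = 44,536,000 + 1,165,500,000 + 859,740,000 + 31,440,000 = 2,101,216,000
volume = 1,520,000 + 33,300,000 + 32,200,000 + 26,200,000 = 93,220,000 m³
S = 2,101,216,000 / 93,220,000 = 22.5404 ppt

22.54 ppt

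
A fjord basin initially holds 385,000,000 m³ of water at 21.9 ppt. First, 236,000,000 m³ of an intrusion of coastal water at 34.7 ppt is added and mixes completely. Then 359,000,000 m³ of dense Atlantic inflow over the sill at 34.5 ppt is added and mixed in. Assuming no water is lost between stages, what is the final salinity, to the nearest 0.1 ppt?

29.6 ppt

Total salt / total volume:
Initial salt = 385,000,000×21.9 = 8,431,500,000
After stage 1: salt = 8,431,500,000 + 236,000,000×34.7 = 16,620,700,000; volume = 621,000,000 m³; S = 26.764 ppt
After stage 2: salt = 16,620,700,000 + 359,000,000×34.5 = 29,006,200,000; volume = 980,000,000 m³
S = 29,006,200,000 / 980,000,000 = 29.5982 ppt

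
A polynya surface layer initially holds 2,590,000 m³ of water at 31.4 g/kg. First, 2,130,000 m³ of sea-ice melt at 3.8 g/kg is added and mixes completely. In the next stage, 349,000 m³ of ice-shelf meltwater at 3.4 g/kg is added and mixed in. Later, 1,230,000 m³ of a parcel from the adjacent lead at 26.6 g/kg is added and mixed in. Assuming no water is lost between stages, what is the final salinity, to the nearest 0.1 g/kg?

19.6 g/kg

Mass of salt is conserved:
Initial salt = 2,590,000×31.4 = 81,326,000
After stage 1: salt = 81,326,000 + 2,130,000×3.8 = 89,420,000; volume = 4,720,000 m³; S = 18.945 g/kg
After stage 2: salt = 89,420,000 + 349,000×3.4 = 90,606,600; volume = 5,069,000 m³; S = 17.875 g/kg
After stage 3: salt = 90,606,600 + 1,230,000×26.6 = 123,324,600; volume = 6,299,000 m³
S = 123,324,600 / 6,299,000 = 19.5784 g/kg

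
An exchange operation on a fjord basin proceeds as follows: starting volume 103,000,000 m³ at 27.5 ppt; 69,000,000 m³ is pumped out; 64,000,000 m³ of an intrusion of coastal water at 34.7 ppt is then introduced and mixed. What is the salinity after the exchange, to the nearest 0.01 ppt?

Remaining after removal: 34,000,000 m³ at 27.5 ppt (salt = 935,000,000)
After addition: salt = 935,000,000 + 64,000,000×34.7 = 3,155,800,000; volume = 98,000,000 m³
S = 3,155,800,000 / 98,000,000 = 32.202 ppt

32.20 ppt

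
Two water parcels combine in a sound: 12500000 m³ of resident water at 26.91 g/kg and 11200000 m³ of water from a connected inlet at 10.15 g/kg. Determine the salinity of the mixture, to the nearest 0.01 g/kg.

Total salt / total volume:
salt = 12,500,000×26.91 + 11,200,000×10.15 = 336,375,000 + 113,680,000 = 450,055,000
volume = 12,500,000 + 11,200,000 = 23,700,000 m³
S = 450,055,000 / 23,700,000 = 18.9897 g/kg

18.99 g/kg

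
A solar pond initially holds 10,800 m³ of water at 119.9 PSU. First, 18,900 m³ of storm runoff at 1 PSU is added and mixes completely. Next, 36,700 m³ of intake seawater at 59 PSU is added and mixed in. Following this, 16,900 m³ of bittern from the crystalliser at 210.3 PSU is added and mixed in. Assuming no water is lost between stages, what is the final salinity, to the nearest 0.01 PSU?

Salt balance:
Initial salt = 10,800×119.9 = 1,294,920
After stage 1: salt = 1,294,920 + 18,900×1 = 1,313,820; volume = 29,700 m³; S = 44.236 PSU
After stage 2: salt = 1,313,820 + 36,700×59 = 3,479,120; volume = 66,400 m³; S = 52.396 PSU
After stage 3: salt = 3,479,120 + 16,900×210.3 = 7,033,190; volume = 83,300 m³
S = 7,033,190 / 83,300 = 84.4321 PSU

84.43 PSU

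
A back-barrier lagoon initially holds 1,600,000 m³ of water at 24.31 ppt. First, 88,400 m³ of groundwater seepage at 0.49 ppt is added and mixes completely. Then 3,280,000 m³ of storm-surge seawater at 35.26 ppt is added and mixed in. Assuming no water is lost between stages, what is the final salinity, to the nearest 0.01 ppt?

Mass of salt is conserved:
Initial salt = 1,600,000×24.31 = 38,896,000
After stage 1: salt = 38,896,000 + 88,400×0.49 = 38,939,316; volume = 1,688,400 m³; S = 23.063 ppt
After stage 2: salt = 38,939,316 + 3,280,000×35.26 = 154,592,116; volume = 4,968,400 m³
S = 154,592,116 / 4,968,400 = 31.1151 ppt

31.12 ppt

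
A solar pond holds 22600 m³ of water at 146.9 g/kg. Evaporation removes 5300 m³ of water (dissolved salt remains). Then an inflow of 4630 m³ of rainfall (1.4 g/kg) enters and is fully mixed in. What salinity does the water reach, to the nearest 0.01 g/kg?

151.68 g/kg

After evaporation: salt = 22,600×146.9 = 3,319,940; volume = 22,600 − 5,300 = 17,300 m³
After mixing: salt = 3,319,940 + 4,630×1.4 = 3,326,422; volume = 17,300 + 4,630 = 21,930 m³
S = 3,326,422 / 21,930 = 151.6836 g/kg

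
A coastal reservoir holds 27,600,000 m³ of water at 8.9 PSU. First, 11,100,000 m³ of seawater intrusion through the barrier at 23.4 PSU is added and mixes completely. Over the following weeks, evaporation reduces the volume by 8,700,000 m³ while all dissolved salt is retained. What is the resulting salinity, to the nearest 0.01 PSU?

16.85 PSU

After mixing: salt = 27,600,000×8.9 + 11,100,000×23.4 = 505,380,000; volume = 38,700,000 m³
After evaporation: salt unchanged = 505,380,000; volume = 38,700,000 − 8,700,000 = 30,000,000 m³
S = 505,380,000 / 30,000,000 = 16.846 PSU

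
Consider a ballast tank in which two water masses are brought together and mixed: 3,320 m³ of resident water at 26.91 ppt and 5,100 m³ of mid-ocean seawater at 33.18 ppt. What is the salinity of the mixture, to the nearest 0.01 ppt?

Conserving salt mass:
salt = 3,320×26.91 + 5,100×33.18 = 89,341.2 + 169,218 = 258,559.2
volume = 3,320 + 5,100 = 8,420 m³
S = 258,559.2 / 8,420 = 30.7077 ppt

30.71 ppt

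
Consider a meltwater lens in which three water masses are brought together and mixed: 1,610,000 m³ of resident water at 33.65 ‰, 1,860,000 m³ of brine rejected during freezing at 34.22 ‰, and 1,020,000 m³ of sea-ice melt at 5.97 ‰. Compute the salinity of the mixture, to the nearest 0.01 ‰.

27.60 ‰

Conserving salt mass:
salt = 1,610,000×33.65 + 1,860,000×34.22 + 1,020,000×5.97 = 54,176,500 + 63,649,200 + 6,089,400 = 123,915,100
volume = 1,610,000 + 1,860,000 + 1,020,000 = 4,490,000 m³
S = 123,915,100 / 4,490,000 = 27.598 ‰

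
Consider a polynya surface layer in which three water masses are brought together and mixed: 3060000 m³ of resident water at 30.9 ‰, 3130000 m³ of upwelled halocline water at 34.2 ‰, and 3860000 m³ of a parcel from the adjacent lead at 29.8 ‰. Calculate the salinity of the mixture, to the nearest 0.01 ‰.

Total salt / total volume:
salt = 3,060,000×30.9 + 3,130,000×34.2 + 3,860,000×29.8 = 94,554,000 + 107,046,000 + 115,028,000 = 316,628,000
volume = 3,060,000 + 3,130,000 + 3,860,000 = 10,050,000 m³
S = 316,628,000 / 10,050,000 = 31.5053 ‰

31.51 ‰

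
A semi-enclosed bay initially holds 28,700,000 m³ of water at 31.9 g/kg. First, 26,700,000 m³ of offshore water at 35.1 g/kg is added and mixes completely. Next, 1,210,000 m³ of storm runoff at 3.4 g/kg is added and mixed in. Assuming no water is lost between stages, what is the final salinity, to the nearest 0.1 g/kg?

Weighted by volume,
Initial salt = 28,700,000×31.9 = 915,530,000
After stage 1: salt = 915,530,000 + 26,700,000×35.1 = 1,852,700,000; volume = 55,400,000 m³; S = 33.442 g/kg
After stage 2: salt = 1,852,700,000 + 1,210,000×3.4 = 1,856,814,000; volume = 56,610,000 m³
S = 1,856,814,000 / 56,610,000 = 32.8001 g/kg

32.8 g/kg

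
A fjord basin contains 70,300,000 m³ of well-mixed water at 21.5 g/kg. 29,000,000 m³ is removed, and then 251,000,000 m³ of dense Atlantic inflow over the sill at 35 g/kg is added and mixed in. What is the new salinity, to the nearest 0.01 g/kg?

33.09 g/kg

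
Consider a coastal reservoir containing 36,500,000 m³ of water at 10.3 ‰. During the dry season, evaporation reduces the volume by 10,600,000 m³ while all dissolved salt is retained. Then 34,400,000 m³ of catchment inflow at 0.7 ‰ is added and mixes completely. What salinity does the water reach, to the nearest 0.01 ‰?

6.63 ‰

After evaporation: salt = 36,500,000×10.3 = 375,950,000; volume = 36,500,000 − 10,600,000 = 25,900,000 m³
After mixing: salt = 375,950,000 + 34,400,000×0.7 = 400,030,000; volume = 25,900,000 + 34,400,000 = 60,300,000 m³
S = 400,030,000 / 60,300,000 = 6.634 ‰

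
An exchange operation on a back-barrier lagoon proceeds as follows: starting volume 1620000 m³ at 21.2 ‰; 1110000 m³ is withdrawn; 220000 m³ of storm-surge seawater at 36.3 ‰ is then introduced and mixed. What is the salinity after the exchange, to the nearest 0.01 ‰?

25.75 ‰

Remaining after removal: 510,000 m³ at 21.2 ‰ (salt = 10,812,000)
After addition: salt = 10,812,000 + 220,000×36.3 = 18,798,000; volume = 730,000 m³
S = 18,798,000 / 730,000 = 25.7507 ‰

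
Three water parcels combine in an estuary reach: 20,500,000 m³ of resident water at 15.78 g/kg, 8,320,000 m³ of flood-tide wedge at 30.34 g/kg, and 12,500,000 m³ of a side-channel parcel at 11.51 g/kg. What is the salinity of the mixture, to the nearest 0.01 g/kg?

Total salt / total volume:
salt = 20,500,000×15.78 + 8,320,000×30.34 + 12,500,000×11.51 = 323,490,000 + 252,428,800 + 143,875,000 = 719,793,800
volume = 20,500,000 + 8,320,000 + 12,500,000 = 41,320,000 m³
S = 719,793,800 / 41,320,000 = 17.42 g/kg

17.42 g/kg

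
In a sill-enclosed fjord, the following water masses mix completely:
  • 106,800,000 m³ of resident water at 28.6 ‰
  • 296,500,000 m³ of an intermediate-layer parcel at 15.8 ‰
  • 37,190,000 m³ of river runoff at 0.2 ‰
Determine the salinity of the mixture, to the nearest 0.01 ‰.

Mass of salt is conserved:
salt = 106,800,000×28.6 + 296,500,000×15.8 + 37,190,000×0.2 = 3,054,480,000 + 4,684,700,000 + 7,438,000 = 7,746,618,000
volume = 106,800,000 + 296,500,000 + 37,190,000 = 440,490,000 m³
S = 7,746,618,000 / 440,490,000 = 17.5864 ‰

17.59 ‰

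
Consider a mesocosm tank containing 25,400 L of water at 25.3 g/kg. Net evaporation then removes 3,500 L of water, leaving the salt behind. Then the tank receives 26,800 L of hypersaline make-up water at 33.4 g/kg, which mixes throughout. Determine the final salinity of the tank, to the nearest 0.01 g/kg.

After evaporation: salt = 25,400×25.3 = 642,620; volume = 25,400 − 3,500 = 21,900 L
After mixing: salt = 642,620 + 26,800×33.4 = 1,537,740; volume = 21,900 + 26,800 = 48,700 L
S = 1,537,740 / 48,700 = 31.5758 g/kg

31.58 g/kg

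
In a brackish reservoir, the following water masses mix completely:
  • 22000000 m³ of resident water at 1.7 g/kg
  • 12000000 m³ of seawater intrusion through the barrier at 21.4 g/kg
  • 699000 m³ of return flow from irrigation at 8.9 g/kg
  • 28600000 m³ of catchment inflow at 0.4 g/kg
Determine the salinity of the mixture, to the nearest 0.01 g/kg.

4.93 g/kg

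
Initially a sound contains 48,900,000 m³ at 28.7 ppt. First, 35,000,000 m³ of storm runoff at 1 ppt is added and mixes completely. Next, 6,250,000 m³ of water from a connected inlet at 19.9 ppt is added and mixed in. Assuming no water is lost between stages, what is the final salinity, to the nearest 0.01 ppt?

17.34 ppt

Weighted by volume,
Initial salt = 48,900,000×28.7 = 1,403,430,000
After stage 1: salt = 1,403,430,000 + 35,000,000×1 = 1,438,430,000; volume = 83,900,000 m³; S = 17.145 ppt
After stage 2: salt = 1,438,430,000 + 6,250,000×19.9 = 1,562,805,000; volume = 90,150,000 m³
S = 1,562,805,000 / 90,150,000 = 17.3356 ppt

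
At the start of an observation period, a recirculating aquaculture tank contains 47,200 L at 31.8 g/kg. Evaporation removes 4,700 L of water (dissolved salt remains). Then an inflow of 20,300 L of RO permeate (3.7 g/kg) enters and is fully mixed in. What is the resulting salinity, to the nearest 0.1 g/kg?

25.1 g/kg

After evaporation: salt = 47,200×31.8 = 1,500,960; volume = 47,200 − 4,700 = 42,500 L
After mixing: salt = 1,500,960 + 20,300×3.7 = 1,576,070; volume = 42,500 + 20,300 = 62,800 L
S = 1,576,070 / 62,800 = 25.0967 g/kg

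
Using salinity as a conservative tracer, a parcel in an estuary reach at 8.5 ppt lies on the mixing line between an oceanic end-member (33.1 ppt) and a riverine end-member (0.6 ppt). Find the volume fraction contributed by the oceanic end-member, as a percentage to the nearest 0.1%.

Let g be the oceanic fraction. Salt balance per unit volume:
g×33.1 + (1−g)×0.6 = 8.5
g = (8.5 − 0.6) / (33.1 − 0.6) = 7.9/32.5 = 0.2431

24.3%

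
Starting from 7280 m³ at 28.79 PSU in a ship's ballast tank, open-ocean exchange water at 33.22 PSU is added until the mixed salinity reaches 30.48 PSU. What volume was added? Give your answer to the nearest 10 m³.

4490 m³

Salt balance: 7,280×28.79 + V×33.22 = (7,280+V)×30.48
209,591.2 + 33.22V = 221,894.4 + 30.48V
12,303.2 = 2.74V
V = 4,490.22 m³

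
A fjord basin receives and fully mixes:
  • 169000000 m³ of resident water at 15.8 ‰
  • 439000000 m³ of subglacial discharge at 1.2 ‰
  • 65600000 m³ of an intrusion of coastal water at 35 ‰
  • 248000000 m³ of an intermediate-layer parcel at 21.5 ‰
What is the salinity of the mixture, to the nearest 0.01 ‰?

11.75 ‰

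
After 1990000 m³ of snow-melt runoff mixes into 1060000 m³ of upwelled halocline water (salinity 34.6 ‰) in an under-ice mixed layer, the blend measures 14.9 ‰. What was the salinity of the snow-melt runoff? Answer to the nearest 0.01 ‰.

Salt balance: 1,060,000×34.6 + 1,990,000×S = 3,050,000×14.9
36,676,000 + 1,990,000·S = 45,445,000
S = (45,445,000 − 36,676,000) / 1,990,000 = 4.4065 ‰

4.41 ‰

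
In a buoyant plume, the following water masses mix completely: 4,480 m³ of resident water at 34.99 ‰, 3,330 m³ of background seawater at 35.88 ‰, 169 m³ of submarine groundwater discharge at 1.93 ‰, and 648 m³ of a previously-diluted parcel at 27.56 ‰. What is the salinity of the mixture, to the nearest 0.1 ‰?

Total salt / total volume:
salt = 4,480×34.99 + 3,330×35.88 + 169×1.93 + 648×27.56 = 156,755.2 + 119,480.4 + 326.17 + 17,858.88 = 294,420.65
volume = 4,480 + 3,330 + 169 + 648 = 8,627 m³
S = 294,420.65 / 8,627 = 34.128 ‰

34.1 ‰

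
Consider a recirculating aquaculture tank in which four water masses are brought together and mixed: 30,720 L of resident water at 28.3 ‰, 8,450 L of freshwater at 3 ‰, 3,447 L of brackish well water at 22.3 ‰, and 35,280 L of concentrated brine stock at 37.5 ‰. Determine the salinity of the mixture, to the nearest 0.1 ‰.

By conservation of dissolved salt,
salt = 30,720×28.3 + 8,450×3 + 3,447×22.3 + 35,280×37.5 = 869,376 + 25,350 + 76,868.1 + 1,323,000 = 2,294,594.1
volume = 30,720 + 8,450 + 3,447 + 35,280 = 77,897 L
S = 2,294,594.1 / 77,897 = 29.457 ‰

29.5 ‰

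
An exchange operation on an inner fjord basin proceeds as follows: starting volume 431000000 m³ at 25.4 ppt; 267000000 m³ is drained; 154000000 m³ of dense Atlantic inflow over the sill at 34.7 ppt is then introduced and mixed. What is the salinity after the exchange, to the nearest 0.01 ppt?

29.90 ppt

Remaining after removal: 164,000,000 m³ at 25.4 ppt (salt = 4,165,600,000)
After addition: salt = 4,165,600,000 + 154,000,000×34.7 = 9,509,400,000; volume = 318,000,000 m³
S = 9,509,400,000 / 318,000,000 = 29.9038 ppt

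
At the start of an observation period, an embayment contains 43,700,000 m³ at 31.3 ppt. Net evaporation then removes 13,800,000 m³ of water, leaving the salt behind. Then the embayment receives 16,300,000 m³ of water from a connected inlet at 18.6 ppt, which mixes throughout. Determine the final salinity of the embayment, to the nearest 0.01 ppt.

36.17 ppt

After evaporation: salt = 43,700,000×31.3 = 1,367,810,000; volume = 43,700,000 − 13,800,000 = 29,900,000 m³
After mixing: salt = 1,367,810,000 + 16,300,000×18.6 = 1,670,990,000; volume = 29,900,000 + 16,300,000 = 46,200,000 m³
S = 1,670,990,000 / 46,200,000 = 36.1686 ppt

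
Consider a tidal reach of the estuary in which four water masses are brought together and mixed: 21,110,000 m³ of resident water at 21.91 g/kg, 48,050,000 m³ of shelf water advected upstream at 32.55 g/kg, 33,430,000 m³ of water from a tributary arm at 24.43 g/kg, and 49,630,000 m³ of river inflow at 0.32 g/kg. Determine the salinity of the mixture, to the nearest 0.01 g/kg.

18.78 g/kg

Mass of salt is conserved:
salt = 21,110,000×21.91 + 48,050,000×32.55 + 33,430,000×24.43 + 49,630,000×0.32 = 462,520,100 + 1,564,027,500 + 816,694,900 + 15,881,600 = 2,859,124,100
volume = 21,110,000 + 48,050,000 + 33,430,000 + 49,630,000 = 152,220,000 m³
S = 2,859,124,100 / 152,220,000 = 18.7828 g/kg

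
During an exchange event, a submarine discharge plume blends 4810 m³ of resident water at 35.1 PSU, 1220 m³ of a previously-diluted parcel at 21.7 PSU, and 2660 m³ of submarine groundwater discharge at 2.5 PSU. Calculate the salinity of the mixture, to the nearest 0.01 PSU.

By conservation of dissolved salt,
salt = 4,810×35.1 + 1,220×21.7 + 2,660×2.5 = 168,831 + 26,474 + 6,650 = 201,955
volume = 4,810 + 1,220 + 2,660 = 8,690 m³
S = 201,955 / 8,690 = 23.2399 PSU

23.24 PSU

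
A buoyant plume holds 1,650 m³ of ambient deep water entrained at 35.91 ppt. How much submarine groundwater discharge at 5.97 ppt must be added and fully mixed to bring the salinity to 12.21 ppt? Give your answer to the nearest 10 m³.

Salt balance: 1,650×35.91 + V×5.97 = (1,650+V)×12.21
59,251.5 + 5.97V = 20,146.5 + 12.21V
39,105 = 6.24V
V = 6,266.83 m³

6270 m³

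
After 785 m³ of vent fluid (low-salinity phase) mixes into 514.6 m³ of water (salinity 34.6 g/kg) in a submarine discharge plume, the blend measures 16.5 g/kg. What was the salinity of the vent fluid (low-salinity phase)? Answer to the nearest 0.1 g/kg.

4.6 g/kg

Salt balance: 514.6×34.6 + 785×S = 1,299.6×16.5
17,805.16 + 785·S = 21,443.4
S = (21,443.4 − 17,805.16) / 785 = 4.6347 g/kg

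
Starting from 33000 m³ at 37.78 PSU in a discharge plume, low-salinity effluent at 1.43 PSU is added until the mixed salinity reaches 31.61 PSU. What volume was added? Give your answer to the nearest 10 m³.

Salt balance: 33,000×37.78 + V×1.43 = (33,000+V)×31.61
1,246,740 + 1.43V = 1,043,130 + 31.61V
203,610 = 30.18V
V = 6,746.52 m³

6750 m³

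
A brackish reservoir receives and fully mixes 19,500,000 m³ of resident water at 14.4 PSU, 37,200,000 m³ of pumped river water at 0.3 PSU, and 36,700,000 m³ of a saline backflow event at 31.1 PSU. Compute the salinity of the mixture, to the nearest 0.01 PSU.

15.35 PSU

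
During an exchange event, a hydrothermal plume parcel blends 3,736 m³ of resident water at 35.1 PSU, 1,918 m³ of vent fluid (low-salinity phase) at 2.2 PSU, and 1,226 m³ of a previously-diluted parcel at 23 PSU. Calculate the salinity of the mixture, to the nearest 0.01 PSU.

23.77 PSU

Mass of salt is conserved:
salt = 3,736×35.1 + 1,918×2.2 + 1,226×23 = 131,133.6 + 4,219.6 + 28,198 = 163,551.2
volume = 3,736 + 1,918 + 1,226 = 6,880 m³
S = 163,551.2 / 6,880 = 23.772 PSU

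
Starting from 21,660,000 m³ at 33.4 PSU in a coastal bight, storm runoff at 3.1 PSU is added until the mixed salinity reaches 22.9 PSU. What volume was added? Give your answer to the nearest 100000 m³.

11500000 m³

Salt balance: 21,660,000×33.4 + V×3.1 = (21,660,000+V)×22.9
723,444,000 + 3.1V = 496,014,000 + 22.9V
227,430,000 = 19.8V
V = 11,486,363.64 m³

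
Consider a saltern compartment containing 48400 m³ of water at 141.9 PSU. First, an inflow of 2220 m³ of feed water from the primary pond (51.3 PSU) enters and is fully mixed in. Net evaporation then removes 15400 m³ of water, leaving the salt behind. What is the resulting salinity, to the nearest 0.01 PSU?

After mixing: salt = 48,400×141.9 + 2,220×51.3 = 6,981,846; volume = 50,620 m³
After evaporation: salt unchanged = 6,981,846; volume = 50,620 − 15,400 = 35,220 m³
S = 6,981,846 / 35,220 = 198.2353 PSU

198.24 PSU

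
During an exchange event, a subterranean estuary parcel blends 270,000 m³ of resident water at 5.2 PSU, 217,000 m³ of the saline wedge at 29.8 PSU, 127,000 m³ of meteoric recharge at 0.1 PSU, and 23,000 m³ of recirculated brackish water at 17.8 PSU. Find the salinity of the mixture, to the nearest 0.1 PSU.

Total salt / total volume:
salt = 270,000×5.2 + 217,000×29.8 + 127,000×0.1 + 23,000×17.8 = 1,404,000 + 6,466,600 + 12,700 + 409,400 = 8,292,700
volume = 270,000 + 217,000 + 127,000 + 23,000 = 637,000 m³
S = 8,292,700 / 637,000 = 13.018 PSU

13.0 PSU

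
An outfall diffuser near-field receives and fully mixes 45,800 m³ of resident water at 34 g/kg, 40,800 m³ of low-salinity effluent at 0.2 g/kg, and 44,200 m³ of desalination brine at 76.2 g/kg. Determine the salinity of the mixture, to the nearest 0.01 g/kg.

Total salt / total volume:
salt = 45,800×34 + 40,800×0.2 + 44,200×76.2 = 1,557,200 + 8,160 + 3,368,040 = 4,933,400
volume = 45,800 + 40,800 + 44,200 = 130,800 m³
S = 4,933,400 / 130,800 = 37.7171 g/kg

37.72 g/kg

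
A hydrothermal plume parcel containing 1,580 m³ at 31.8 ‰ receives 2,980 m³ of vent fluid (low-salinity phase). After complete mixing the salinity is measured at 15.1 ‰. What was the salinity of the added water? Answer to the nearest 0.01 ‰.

Salt balance: 1,580×31.8 + 2,980×S = 4,560×15.1
50,244 + 2,980·S = 68,856
S = (68,856 − 50,244) / 2,980 = 6.2456 ‰

6.25 ‰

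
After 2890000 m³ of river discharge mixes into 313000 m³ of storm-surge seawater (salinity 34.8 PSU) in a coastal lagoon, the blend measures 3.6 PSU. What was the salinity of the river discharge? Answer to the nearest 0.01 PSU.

0.22 PSU

Salt balance: 313,000×34.8 + 2,890,000×S = 3,203,000×3.6
10,892,400 + 2,890,000·S = 11,530,800
S = (11,530,800 − 10,892,400) / 2,890,000 = 0.2209 PSU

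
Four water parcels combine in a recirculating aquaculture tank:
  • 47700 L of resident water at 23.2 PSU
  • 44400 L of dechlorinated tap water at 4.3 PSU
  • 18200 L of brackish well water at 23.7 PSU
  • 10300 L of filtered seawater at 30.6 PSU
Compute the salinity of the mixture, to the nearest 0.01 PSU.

16.95 PSU

Mass of salt is conserved:
salt = 47,700×23.2 + 44,400×4.3 + 18,200×23.7 + 10,300×30.6 = 1,106,640 + 190,920 + 431,340 + 315,180 = 2,044,080
volume = 47,700 + 44,400 + 18,200 + 10,300 = 120,600 L
S = 2,044,080 / 120,600 = 16.9493 PSU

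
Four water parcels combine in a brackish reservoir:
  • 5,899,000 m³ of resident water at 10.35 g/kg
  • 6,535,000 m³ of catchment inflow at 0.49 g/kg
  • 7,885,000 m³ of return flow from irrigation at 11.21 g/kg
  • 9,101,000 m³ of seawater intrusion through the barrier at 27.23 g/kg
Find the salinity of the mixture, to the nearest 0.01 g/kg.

13.61 g/kg

Total salt / total volume:
salt = 5,899,000×10.35 + 6,535,000×0.49 + 7,885,000×11.21 + 9,101,000×27.23 = 61,054,650 + 3,202,150 + 88,390,850 + 247,820,230 = 400,467,880
volume = 5,899,000 + 6,535,000 + 7,885,000 + 9,101,000 = 29,420,000 m³
S = 400,467,880 / 29,420,000 = 13.6121 g/kg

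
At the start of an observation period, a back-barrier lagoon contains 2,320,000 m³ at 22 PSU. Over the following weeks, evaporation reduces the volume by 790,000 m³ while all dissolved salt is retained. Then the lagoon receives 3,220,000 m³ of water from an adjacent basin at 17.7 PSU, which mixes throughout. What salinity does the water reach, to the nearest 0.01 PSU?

After evaporation: salt = 2,320,000×22 = 51,040,000; volume = 2,320,000 − 790,000 = 1,530,000 m³
After mixing: salt = 51,040,000 + 3,220,000×17.7 = 108,034,000; volume = 1,530,000 + 3,220,000 = 4,750,000 m³
S = 108,034,000 / 4,750,000 = 22.744 PSU

22.74 PSU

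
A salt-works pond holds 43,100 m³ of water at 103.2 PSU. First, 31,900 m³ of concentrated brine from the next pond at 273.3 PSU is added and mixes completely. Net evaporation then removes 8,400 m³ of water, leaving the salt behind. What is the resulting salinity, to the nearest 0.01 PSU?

197.69 PSU

After mixing: salt = 43,100×103.2 + 31,900×273.3 = 13,166,190; volume = 75,000 m³
After evaporation: salt unchanged = 13,166,190; volume = 75,000 − 8,400 = 66,600 m³
S = 13,166,190 / 66,600 = 197.6905 PSU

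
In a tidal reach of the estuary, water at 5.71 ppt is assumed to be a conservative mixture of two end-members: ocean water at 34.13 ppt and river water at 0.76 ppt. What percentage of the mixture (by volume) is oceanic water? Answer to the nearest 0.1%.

Let g be the oceanic fraction. Salt balance per unit volume:
g×34.13 + (1−g)×0.76 = 5.71
g = (5.71 − 0.76) / (34.13 − 0.76) = 4.95/33.37 = 0.1483

14.8%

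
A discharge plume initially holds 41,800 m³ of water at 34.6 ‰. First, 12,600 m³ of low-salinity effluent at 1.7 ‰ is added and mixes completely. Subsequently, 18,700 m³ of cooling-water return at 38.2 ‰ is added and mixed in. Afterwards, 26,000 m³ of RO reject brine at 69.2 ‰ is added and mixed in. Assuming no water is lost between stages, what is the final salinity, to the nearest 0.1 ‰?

40.2 ‰

Salt balance:
Initial salt = 41,800×34.6 = 1,446,280
After stage 1: salt = 1,446,280 + 12,600×1.7 = 1,467,700; volume = 54,400 m³; S = 26.98 ‰
After stage 2: salt = 1,467,700 + 18,700×38.2 = 2,182,040; volume = 73,100 m³; S = 29.85 ‰
After stage 3: salt = 2,182,040 + 26,000×69.2 = 3,981,240; volume = 99,100 m³
S = 3,981,240 / 99,100 = 40.174 ‰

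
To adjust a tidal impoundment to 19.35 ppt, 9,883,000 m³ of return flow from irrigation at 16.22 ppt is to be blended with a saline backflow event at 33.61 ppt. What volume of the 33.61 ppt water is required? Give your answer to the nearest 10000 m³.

Salt balance: 9,883,000×16.22 + V×33.61 = (9,883,000+V)×19.35
160,302,260 + 33.61V = 191,236,050 + 19.35V
30,933,790 = 14.26V
V = 2,169,269.99 m³

2170000 m³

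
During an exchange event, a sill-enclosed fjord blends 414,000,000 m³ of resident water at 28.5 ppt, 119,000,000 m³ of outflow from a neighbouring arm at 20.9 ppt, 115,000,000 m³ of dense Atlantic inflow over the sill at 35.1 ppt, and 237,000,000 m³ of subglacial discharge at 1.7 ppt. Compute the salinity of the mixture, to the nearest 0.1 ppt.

21.2 ppt

Conserving salt mass:
salt = 414,000,000×28.5 + 119,000,000×20.9 + 115,000,000×35.1 + 237,000,000×1.7 = 11,799,000,000 + 2,487,100,000 + 4,036,500,000 + 402,900,000 = 18,725,500,000
volume = 414,000,000 + 119,000,000 + 115,000,000 + 237,000,000 = 885,000,000 m³
S = 18,725,500,000 / 885,000,000 = 21.159 ppt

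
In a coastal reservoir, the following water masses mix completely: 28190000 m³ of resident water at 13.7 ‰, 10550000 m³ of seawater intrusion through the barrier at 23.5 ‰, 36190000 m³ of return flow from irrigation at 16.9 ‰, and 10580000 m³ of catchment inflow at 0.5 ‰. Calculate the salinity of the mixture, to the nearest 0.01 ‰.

Mass of salt is conserved:
salt = 28,190,000×13.7 + 10,550,000×23.5 + 36,190,000×16.9 + 10,580,000×0.5 = 386,203,000 + 247,925,000 + 611,611,000 + 5,290,000 = 1,251,029,000
volume = 28,190,000 + 10,550,000 + 36,190,000 + 10,580,000 = 85,510,000 m³
S = 1,251,029,000 / 85,510,000 = 14.6302 ‰

14.63 ‰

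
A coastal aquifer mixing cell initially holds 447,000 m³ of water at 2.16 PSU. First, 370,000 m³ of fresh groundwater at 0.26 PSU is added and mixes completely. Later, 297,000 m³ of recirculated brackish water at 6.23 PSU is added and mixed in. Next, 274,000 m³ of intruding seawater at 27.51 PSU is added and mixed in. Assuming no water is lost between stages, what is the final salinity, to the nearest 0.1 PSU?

7.5 PSU

Conserving salt mass:
Initial salt = 447,000×2.16 = 965,520
After stage 1: salt = 965,520 + 370,000×0.26 = 1,061,720; volume = 817,000 m³; S = 1.3 PSU
After stage 2: salt = 1,061,720 + 297,000×6.23 = 2,912,030; volume = 1,114,000 m³; S = 2.614 PSU
After stage 3: salt = 2,912,030 + 274,000×27.51 = 10,449,770; volume = 1,388,000 m³
S = 10,449,770 / 1,388,000 = 7.5287 PSU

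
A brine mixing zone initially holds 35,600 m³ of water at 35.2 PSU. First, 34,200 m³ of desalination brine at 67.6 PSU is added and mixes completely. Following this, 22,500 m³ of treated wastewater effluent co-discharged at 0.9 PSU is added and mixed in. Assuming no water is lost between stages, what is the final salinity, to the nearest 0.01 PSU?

38.84 PSU

Total salt / total volume:
Initial salt = 35,600×35.2 = 1,253,120
After stage 1: salt = 1,253,120 + 34,200×67.6 = 3,565,040; volume = 69,800 m³; S = 51.075 PSU
After stage 2: salt = 3,565,040 + 22,500×0.9 = 3,585,290; volume = 92,300 m³
S = 3,585,290 / 92,300 = 38.8439 PSU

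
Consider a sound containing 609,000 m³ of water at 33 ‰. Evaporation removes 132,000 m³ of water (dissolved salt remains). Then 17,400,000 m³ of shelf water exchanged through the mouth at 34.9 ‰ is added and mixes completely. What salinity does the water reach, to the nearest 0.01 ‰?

35.09 ‰

After evaporation: salt = 609,000×33 = 20,097,000; volume = 609,000 − 132,000 = 477,000 m³
After mixing: salt = 20,097,000 + 17,400,000×34.9 = 627,357,000; volume = 477,000 + 17,400,000 = 17,877,000 m³
S = 627,357,000 / 17,877,000 = 35.093 ‰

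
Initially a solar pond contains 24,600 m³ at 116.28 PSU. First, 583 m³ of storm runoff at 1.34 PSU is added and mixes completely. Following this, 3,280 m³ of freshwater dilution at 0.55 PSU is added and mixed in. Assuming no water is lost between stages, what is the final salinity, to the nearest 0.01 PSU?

Weighted by volume,
Initial salt = 24,600×116.28 = 2,860,488
After stage 1: salt = 2,860,488 + 583×1.34 = 2,861,269.22; volume = 25,183 m³; S = 113.619 PSU
After stage 2: salt = 2,861,269.22 + 3,280×0.55 = 2,863,073.22; volume = 28,463 m³
S = 2,863,073.22 / 28,463 = 100.5893 PSU

100.59 PSU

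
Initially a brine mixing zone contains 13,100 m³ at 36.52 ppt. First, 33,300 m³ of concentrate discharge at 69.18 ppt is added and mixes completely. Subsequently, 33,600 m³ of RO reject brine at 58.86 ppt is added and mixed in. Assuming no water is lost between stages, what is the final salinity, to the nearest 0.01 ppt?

59.50 ppt

By conservation of dissolved salt,
Initial salt = 13,100×36.52 = 478,412
After stage 1: salt = 478,412 + 33,300×69.18 = 2,782,106; volume = 46,400 m³; S = 59.959 ppt
After stage 2: salt = 2,782,106 + 33,600×58.86 = 4,759,802; volume = 80,000 m³
S = 4,759,802 / 80,000 = 59.4975 ppt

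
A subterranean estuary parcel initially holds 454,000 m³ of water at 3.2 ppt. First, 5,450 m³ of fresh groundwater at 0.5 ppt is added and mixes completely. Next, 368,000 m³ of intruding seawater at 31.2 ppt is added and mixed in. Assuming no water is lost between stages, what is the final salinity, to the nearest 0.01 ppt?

15.63 ppt

Conserving salt mass:
Initial salt = 454,000×3.2 = 1,452,800
After stage 1: salt = 1,452,800 + 5,450×0.5 = 1,455,525; volume = 459,450 m³; S = 3.168 ppt
After stage 2: salt = 1,455,525 + 368,000×31.2 = 12,937,125; volume = 827,450 m³
S = 12,937,125 / 827,450 = 15.6349 ppt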